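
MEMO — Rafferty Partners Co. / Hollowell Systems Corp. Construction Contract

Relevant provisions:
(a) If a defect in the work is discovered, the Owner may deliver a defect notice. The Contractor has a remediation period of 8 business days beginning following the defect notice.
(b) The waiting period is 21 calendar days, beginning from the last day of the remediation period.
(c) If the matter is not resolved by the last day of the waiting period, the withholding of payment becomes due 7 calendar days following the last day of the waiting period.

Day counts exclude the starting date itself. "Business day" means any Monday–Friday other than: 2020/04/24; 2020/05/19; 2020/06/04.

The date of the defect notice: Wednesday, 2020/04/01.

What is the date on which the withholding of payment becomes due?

The last day of the remediation period: 8 business days after Wednesday, 2020/04/01, skipping weekends — Apr 2, Apr 3, Apr 6, Apr 7, Apr 8, Apr 9, Apr 10, Apr 13 — lands on Monday, 2020/04/13.
The last day of the waiting period: 2020/04/13 + 21 days = 2020/05/04.
Adding 7 calendar days to 2020/05/04 gives 2020/05/11, which is the date on which the withholding of payment becomes due.

2020/05/11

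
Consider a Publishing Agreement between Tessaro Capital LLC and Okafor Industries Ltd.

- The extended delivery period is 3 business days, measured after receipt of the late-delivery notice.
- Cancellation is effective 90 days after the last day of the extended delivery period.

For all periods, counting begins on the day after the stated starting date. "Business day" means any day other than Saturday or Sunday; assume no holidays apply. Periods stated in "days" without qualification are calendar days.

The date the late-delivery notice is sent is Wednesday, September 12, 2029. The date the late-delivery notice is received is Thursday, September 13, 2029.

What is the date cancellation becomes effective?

From Thursday, September 13, 2029, 3 business days (Sep 14, Sep 17, Sep 18, skipping weekends) brings us to Tuesday, September 18, 2029, which is the last day of the extended delivery period.
Adding 90 calendar days to September 18, 2029 gives December 17, 2029, which is the date cancellation becomes effective.

December 17, 2029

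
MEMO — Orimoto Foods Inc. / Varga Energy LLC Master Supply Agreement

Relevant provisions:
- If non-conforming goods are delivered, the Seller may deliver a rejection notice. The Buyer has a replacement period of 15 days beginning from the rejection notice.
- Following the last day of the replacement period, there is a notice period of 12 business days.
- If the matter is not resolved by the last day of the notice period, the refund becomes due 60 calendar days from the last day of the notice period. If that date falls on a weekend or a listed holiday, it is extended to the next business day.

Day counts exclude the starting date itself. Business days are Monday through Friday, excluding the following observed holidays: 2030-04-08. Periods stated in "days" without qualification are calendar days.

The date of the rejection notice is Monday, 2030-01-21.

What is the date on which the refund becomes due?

The last day of the replacement period: 2030-01-21 + 15 days = 2030-02-05.
The last day of the notice period: counting 12 business days from Tuesday, 2030-02-05 (Feb 6, Feb 7, Feb 8, Feb 11, …, Feb 19, Feb 20, Feb 21, skipping weekends) reaches Thursday, 2030-02-21.
The date on which the refund becomes due: 2030-02-21 + 60 days = 2030-04-22. 2030-04-22 is a Monday and is not a listed holiday, so no roll-forward applies.

2030-04-22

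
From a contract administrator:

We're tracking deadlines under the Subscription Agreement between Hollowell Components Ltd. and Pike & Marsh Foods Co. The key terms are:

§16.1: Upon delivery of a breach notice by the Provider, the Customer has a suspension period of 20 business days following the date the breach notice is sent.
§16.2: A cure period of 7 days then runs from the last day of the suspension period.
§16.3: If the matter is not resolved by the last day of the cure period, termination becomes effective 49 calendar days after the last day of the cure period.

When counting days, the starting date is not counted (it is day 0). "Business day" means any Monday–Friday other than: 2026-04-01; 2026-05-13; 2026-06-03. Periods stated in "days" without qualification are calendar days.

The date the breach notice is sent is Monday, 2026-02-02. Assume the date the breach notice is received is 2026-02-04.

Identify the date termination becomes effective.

2026-04-27

The last day of the suspension period: 20 business days after Monday, 2026-02-02, skipping weekends — Feb 3, Feb 4, Feb 5, Feb 6, …, Feb 26, Feb 27, Mar 2 — lands on Monday, 2026-03-02.
The last day of the cure period: 7 calendar days after 2026-03-02 is 2026-03-09.
Adding 49 calendar days to 2026-03-09 gives 2026-04-27, which is the date termination becomes effective.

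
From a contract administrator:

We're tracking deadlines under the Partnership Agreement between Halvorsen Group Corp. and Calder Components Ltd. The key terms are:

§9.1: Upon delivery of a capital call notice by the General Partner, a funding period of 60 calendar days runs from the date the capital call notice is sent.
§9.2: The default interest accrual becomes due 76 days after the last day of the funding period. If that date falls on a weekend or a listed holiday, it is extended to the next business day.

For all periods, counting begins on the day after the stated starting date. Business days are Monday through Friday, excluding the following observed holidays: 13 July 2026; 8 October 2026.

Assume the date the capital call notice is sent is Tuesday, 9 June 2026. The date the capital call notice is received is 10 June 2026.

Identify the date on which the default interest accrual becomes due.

23 October 2026

Adding 60 calendar days to 9 June 2026 gives 8 August 2026, which is the last day of the funding period.
The date on which the default interest accrual becomes due: 8 August 2026 + 76 days = 23 October 2026. 23 October 2026 is a Friday and is not a listed holiday, so no roll-forward applies.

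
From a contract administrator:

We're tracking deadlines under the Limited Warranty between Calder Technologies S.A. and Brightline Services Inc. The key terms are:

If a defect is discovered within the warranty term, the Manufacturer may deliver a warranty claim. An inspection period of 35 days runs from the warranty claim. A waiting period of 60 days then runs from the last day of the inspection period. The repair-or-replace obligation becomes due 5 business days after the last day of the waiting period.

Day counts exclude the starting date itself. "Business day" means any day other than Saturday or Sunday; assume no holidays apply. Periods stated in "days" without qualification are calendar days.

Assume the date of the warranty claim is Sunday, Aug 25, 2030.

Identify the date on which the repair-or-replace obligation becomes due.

The last day of the inspection period: 35 calendar days after Aug 25, 2030 is Sep 29, 2030.
Adding 60 calendar days to Sep 29, 2030 gives Nov 28, 2030, which is the last day of the waiting period.
The date on which the repair-or-replace obligation becomes due: 5 business days after Thursday, Nov 28, 2030, skipping weekends — Nov 29, Dec 2, Dec 3, Dec 4, Dec 5 — lands on Thursday, Dec 5, 2030.

Dec 5, 2030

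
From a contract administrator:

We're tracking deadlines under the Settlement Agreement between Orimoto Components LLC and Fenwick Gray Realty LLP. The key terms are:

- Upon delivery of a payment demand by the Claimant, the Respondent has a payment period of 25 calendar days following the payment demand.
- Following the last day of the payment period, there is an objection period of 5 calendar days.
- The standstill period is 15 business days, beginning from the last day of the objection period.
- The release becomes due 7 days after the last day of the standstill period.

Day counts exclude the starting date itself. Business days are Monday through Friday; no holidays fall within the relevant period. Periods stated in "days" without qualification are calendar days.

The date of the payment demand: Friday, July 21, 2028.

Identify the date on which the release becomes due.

September 15, 2028

The last day of the payment period: July 21, 2028 + 25 days = August 15, 2028.
The last day of the objection period: 5 calendar days after August 15, 2028 is August 20, 2028.
The last day of the standstill period: 15 business days after Sunday, August 20, 2028, skipping weekends — Aug 21, Aug 22, Aug 23, Aug 24, …, Sep 6, Sep 7, Sep 8 — lands on Friday, September 8, 2028.
The date on which the release becomes due: 7 calendar days after September 8, 2028 is September 15, 2028.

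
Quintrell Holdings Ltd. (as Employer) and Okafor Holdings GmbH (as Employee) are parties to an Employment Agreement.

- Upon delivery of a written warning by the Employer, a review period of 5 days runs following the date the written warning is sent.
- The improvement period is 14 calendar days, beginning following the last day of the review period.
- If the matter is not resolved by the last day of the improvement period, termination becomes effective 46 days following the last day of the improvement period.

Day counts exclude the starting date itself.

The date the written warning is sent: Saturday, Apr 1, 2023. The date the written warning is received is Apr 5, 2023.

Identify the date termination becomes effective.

The last day of the review period: 5 calendar days after Apr 1, 2023 is Apr 6, 2023.
The last day of the improvement period: 14 calendar days after Apr 6, 2023 is Apr 20, 2023.
The date termination becomes effective: 46 calendar days after Apr 20, 2023 is Jun 5, 2023.

Jun 5, 2023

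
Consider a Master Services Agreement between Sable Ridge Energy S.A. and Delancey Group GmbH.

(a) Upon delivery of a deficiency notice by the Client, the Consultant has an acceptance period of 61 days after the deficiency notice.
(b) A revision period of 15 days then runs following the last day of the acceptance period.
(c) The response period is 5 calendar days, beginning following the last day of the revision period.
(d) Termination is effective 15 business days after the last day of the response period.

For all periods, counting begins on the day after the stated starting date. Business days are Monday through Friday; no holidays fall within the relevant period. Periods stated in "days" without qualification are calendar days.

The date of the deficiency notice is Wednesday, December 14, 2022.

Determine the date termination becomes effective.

March 24, 2023

The last day of the acceptance period: December 14, 2022 + 61 days = February 13, 2023.
The last day of the revision period: 15 calendar days after February 13, 2023 is February 28, 2023.
The last day of the response period: 5 calendar days after February 28, 2023 is March 5, 2023.
The date termination becomes effective: 15 business days after Sunday, March 5, 2023, skipping weekends — Mar 6, Mar 7, Mar 8, Mar 9, …, Mar 22, Mar 23, Mar 24 — lands on Friday, March 24, 2023.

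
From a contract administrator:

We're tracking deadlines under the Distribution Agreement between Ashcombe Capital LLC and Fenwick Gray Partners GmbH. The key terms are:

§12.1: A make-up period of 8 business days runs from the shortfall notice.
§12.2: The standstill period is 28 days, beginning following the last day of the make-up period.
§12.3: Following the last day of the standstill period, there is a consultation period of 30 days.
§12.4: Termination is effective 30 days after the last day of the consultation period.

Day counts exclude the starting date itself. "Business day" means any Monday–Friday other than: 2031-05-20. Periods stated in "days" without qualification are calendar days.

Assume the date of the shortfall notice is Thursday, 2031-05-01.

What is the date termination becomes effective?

2031-08-09

The last day of the make-up period: counting 8 business days from Thursday, 2031-05-01 (May 2, May 5, May 6, May 7, May 8, May 9, May 12, May 13, skipping weekends) reaches Tuesday, 2031-05-13.
Adding 28 calendar days to 2031-05-13 gives 2031-06-10, which is the last day of the standstill period.
The last day of the consultation period: 2031-06-10 + 30 days = 2031-07-10.
The date termination becomes effective: 2031-07-10 + 30 days = 2031-08-09.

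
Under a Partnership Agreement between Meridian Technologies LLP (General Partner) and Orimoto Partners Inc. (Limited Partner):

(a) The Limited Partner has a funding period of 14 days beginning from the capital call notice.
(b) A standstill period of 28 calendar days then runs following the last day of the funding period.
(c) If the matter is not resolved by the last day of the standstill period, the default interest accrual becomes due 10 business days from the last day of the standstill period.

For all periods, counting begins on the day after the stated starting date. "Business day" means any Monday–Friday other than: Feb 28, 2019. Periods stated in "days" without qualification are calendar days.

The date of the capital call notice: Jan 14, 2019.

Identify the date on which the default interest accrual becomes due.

Mar 12, 2019

The last day of the funding period: 14 calendar days after Jan 14, 2019 is Jan 28, 2019.
The last day of the standstill period: 28 calendar days after Jan 28, 2019 is Feb 25, 2019.
The date on which the default interest accrual becomes due: counting 10 business days from Monday, Feb 25, 2019 (Feb 26, Feb 27, Mar 1, Mar 4, Mar 5, Mar 6, Mar 7, Mar 8, Mar 11, Mar 12, skipping weekends and the listed holiday on Feb 28) reaches Tuesday, Mar 12, 2019.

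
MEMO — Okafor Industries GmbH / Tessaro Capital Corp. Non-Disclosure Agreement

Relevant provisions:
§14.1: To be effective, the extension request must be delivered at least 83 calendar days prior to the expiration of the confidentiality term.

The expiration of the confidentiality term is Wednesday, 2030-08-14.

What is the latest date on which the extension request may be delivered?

2030-05-23

Counting back 83 calendar days from 2030-08-14 gives 2030-05-23.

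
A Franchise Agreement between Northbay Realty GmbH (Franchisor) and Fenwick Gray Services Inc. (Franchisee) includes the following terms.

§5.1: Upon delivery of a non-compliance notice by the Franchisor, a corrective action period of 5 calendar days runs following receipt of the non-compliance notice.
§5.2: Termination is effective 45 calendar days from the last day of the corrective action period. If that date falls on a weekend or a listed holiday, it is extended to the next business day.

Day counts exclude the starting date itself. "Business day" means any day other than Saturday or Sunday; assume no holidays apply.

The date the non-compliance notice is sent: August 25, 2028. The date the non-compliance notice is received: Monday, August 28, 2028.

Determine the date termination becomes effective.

Adding 5 calendar days to August 28, 2028 gives September 2, 2028, which is the last day of the corrective action period.
The date termination becomes effective: September 2, 2028 + 45 days = October 17, 2028. October 17, 2028 is a Tuesday, so no roll-forward applies.

October 17, 2028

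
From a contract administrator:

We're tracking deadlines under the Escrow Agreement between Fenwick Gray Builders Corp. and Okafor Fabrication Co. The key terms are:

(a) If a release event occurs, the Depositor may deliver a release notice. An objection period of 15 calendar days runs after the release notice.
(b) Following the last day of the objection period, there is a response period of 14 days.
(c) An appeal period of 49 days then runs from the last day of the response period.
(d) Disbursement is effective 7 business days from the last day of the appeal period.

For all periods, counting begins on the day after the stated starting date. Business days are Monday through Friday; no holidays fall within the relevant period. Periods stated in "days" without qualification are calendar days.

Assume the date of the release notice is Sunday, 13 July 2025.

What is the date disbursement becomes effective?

Adding 15 calendar days to 13 July 2025 gives 28 July 2025, which is the last day of the objection period.
The last day of the response period: 28 July 2025 + 14 days = 11 August 2025.
Adding 49 calendar days to 11 August 2025 gives 29 September 2025, which is the last day of the appeal period.
From Monday, 29 September 2025, 7 business days (Sep 30, Oct 1, Oct 2, Oct 3, Oct 6, Oct 7, Oct 8, skipping weekends) brings us to Wednesday, 8 October 2025, which is the date disbursement becomes effective.

8 October 2025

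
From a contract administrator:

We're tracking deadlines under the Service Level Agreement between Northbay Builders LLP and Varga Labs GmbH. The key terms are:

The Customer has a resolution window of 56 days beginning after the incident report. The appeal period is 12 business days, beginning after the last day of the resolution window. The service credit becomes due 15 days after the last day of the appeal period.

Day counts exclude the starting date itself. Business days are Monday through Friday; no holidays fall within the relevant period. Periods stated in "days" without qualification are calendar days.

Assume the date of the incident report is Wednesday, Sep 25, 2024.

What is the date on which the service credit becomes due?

Dec 21, 2024

Adding 56 calendar days to Sep 25, 2024 gives Nov 20, 2024, which is the last day of the resolution window.
From Wednesday, Nov 20, 2024, 12 business days (Nov 21, Nov 22, Nov 25, Nov 26, …, Dec 4, Dec 5, Dec 6, skipping weekends) brings us to Friday, Dec 6, 2024, which is the last day of the appeal period.
The date on which the service credit becomes due: Dec 6, 2024 + 15 days = Dec 21, 2024.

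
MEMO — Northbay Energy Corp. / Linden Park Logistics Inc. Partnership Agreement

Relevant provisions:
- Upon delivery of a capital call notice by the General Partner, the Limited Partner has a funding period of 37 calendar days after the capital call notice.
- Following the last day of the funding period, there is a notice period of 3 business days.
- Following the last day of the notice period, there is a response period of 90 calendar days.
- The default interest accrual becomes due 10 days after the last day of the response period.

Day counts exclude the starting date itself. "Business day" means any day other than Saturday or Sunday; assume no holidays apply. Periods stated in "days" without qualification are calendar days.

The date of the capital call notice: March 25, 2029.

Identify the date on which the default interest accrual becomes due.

August 12, 2029

The last day of the funding period: March 25, 2029 + 37 days = May 1, 2029.
From Tuesday, May 1, 2029, 3 business days (May 2, May 3, May 4, skipping weekends) brings us to Friday, May 4, 2029, which is the last day of the notice period.
The last day of the response period: May 4, 2029 + 90 days = August 2, 2029.
Adding 10 calendar days to August 2, 2029 gives August 12, 2029, which is the date on which the default interest accrual becomes due.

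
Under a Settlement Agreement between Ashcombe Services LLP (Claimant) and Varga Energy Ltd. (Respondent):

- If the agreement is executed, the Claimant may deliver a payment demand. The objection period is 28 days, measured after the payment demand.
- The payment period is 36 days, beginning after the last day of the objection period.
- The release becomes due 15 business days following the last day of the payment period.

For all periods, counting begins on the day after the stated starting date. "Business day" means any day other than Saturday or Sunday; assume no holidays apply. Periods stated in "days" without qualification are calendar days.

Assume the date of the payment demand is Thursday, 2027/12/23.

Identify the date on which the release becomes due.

2028/03/17

The last day of the objection period: 2027/12/23 + 28 days = 2028/01/20.
Adding 36 calendar days to 2028/01/20 gives 2028/02/25, which is the last day of the payment period.
The date on which the release becomes due: 15 business days after Friday, 2028/02/25, skipping weekends — Feb 28, Feb 29, Mar 1, Mar 2, …, Mar 15, Mar 16, Mar 17 — lands on Friday, 2028/03/17.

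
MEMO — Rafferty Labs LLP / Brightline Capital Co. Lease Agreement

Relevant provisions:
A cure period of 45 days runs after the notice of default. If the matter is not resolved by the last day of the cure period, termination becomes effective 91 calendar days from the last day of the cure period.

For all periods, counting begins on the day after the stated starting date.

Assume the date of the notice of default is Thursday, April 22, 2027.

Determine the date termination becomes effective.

September 5, 2027

The last day of the cure period: April 22, 2027 + 45 days = June 6, 2027.
The date termination becomes effective: 91 calendar days after June 6, 2027 is September 5, 2027.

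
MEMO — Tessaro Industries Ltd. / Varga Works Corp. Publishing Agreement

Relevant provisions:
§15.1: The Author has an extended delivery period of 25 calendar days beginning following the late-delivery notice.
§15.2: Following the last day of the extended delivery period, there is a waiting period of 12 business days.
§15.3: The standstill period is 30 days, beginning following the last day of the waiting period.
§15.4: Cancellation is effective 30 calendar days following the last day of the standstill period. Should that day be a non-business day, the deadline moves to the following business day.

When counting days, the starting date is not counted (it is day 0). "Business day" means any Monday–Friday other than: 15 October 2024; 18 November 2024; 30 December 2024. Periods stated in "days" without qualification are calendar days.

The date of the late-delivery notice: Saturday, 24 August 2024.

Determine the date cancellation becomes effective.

Adding 25 calendar days to 24 August 2024 gives 18 September 2024, which is the last day of the extended delivery period.
From Wednesday, 18 September 2024, 12 business days (Sep 19, Sep 20, Sep 23, Sep 24, …, Oct 2, Oct 3, Oct 4, skipping weekends) brings us to Friday, 4 October 2024, which is the last day of the waiting period.
Adding 30 calendar days to 4 October 2024 gives 3 November 2024, which is the last day of the standstill period.
The date cancellation becomes effective: 3 November 2024 + 30 days = 3 December 2024. 3 December 2024 is a Tuesday and is not a listed holiday, so no roll-forward applies.

3 December 2024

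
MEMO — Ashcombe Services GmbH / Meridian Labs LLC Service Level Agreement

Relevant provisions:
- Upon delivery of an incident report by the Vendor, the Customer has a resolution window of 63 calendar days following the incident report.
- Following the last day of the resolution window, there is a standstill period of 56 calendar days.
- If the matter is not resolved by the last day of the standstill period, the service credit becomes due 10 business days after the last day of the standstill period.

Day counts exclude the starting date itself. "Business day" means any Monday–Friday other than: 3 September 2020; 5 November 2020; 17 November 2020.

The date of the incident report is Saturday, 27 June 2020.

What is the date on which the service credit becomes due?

9 November 2020

The last day of the resolution window: 27 June 2020 + 63 days = 29 August 2020.
Adding 56 calendar days to 29 August 2020 gives 24 October 2020, which is the last day of the standstill period.
From Saturday, 24 October 2020, 10 business days (Oct 26, Oct 27, Oct 28, Oct 29, Oct 30, Nov 2, Nov 3, Nov 4, Nov 6, Nov 9, skipping weekends and the listed holiday on Nov 5) brings us to Monday, 9 November 2020, which is the date on which the service credit becomes due.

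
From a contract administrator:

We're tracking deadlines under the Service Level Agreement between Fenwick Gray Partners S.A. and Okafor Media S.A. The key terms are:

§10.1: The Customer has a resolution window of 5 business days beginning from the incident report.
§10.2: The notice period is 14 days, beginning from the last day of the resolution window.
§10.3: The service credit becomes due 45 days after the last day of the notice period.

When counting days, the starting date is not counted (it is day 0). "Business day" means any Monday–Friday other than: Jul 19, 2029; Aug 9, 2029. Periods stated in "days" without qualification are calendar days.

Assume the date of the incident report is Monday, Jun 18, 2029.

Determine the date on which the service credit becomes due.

Aug 23, 2029

The last day of the resolution window: counting 5 business days from Monday, Jun 18, 2029 (Jun 19, Jun 20, Jun 21, Jun 22, Jun 25, skipping weekends) reaches Monday, Jun 25, 2029.
The last day of the notice period: Jun 25, 2029 + 14 days = Jul 9, 2029.
Adding 45 calendar days to Jul 9, 2029 gives Aug 23, 2029, which is the date on which the service credit becomes due.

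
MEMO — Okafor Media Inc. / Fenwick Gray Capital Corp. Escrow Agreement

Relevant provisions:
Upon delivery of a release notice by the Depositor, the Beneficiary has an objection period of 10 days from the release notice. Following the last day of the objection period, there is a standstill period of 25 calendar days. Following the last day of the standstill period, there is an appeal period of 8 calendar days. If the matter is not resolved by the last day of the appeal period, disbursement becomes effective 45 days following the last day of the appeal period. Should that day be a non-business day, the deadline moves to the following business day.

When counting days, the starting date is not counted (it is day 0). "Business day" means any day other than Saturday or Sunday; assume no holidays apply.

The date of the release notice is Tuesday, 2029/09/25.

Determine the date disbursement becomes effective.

The last day of the objection period: 2029/09/25 + 10 days = 2029/10/05.
Adding 25 calendar days to 2029/10/05 gives 2029/10/30, which is the last day of the standstill period.
The last day of the appeal period: 8 calendar days after 2029/10/30 is 2029/11/07.
The date disbursement becomes effective: 2029/11/07 + 45 days = 2029/12/22. That falls on a Saturday, so it rolls to the next business day, Monday, 2029/12/24.

2029/12/24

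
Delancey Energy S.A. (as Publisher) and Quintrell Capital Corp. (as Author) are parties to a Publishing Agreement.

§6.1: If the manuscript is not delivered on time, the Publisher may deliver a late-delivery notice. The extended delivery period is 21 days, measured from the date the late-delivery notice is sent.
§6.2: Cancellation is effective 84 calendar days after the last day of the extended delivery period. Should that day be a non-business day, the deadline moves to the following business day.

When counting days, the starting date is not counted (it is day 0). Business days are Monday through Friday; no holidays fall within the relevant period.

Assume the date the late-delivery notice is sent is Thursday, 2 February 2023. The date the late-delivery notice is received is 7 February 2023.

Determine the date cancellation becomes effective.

Adding 21 calendar days to 2 February 2023 gives 23 February 2023, which is the last day of the extended delivery period.
The date cancellation becomes effective: 23 February 2023 + 84 days = 18 May 2023. 18 May 2023 is a Thursday, so no roll-forward applies.

18 May 2023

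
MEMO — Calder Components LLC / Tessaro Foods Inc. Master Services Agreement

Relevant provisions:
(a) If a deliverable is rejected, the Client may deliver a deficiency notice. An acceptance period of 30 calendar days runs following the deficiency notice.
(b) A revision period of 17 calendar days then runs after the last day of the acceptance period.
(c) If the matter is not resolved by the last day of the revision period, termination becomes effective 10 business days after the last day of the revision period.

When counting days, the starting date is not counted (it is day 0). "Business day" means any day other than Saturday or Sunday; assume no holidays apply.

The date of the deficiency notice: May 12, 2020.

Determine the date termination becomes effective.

Jul 10, 2020

Adding 30 calendar days to May 12, 2020 gives Jun 11, 2020, which is the last day of the acceptance period.
The last day of the revision period: 17 calendar days after Jun 11, 2020 is Jun 28, 2020.
From Sunday, Jun 28, 2020, 10 business days (Jun 29, Jun 30, Jul 1, Jul 2, Jul 3, Jul 6, Jul 7, Jul 8, Jul 9, Jul 10, skipping weekends) brings us to Friday, Jul 10, 2020, which is the date termination becomes effective.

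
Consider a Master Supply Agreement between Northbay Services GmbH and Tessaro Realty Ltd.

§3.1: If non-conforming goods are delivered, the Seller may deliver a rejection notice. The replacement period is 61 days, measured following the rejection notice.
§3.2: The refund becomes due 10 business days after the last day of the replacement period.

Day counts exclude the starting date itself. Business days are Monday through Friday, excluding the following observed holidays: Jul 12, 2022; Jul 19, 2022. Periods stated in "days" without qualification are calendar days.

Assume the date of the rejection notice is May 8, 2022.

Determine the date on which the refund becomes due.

The last day of the replacement period: May 8, 2022 + 61 days = Jul 8, 2022.
The date on which the refund becomes due: 10 business days after Friday, Jul 8, 2022, skipping weekends and the listed holidays on Jul 12, Jul 19 — Jul 11, Jul 13, Jul 14, Jul 15, Jul 18, Jul 20, Jul 21, Jul 22, Jul 25, Jul 26 — lands on Tuesday, Jul 26, 2022.

Jul 26, 2022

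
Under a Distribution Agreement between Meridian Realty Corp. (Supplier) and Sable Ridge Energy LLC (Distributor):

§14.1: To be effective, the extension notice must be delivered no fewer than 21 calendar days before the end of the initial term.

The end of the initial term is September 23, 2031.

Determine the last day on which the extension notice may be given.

September 23, 2031 minus 21 days is September 2, 2031.

September 2, 2031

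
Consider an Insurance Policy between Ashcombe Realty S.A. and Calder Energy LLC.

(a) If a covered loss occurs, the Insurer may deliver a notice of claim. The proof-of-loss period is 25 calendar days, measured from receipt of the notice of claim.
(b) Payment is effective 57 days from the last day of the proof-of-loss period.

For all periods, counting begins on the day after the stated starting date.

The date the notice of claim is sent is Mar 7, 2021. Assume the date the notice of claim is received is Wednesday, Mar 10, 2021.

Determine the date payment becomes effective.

Adding 25 calendar days to Mar 10, 2021 gives Apr 4, 2021, which is the last day of the proof-of-loss period.
The date payment becomes effective: Apr 4, 2021 + 57 days = May 31, 2021.

May 31, 2021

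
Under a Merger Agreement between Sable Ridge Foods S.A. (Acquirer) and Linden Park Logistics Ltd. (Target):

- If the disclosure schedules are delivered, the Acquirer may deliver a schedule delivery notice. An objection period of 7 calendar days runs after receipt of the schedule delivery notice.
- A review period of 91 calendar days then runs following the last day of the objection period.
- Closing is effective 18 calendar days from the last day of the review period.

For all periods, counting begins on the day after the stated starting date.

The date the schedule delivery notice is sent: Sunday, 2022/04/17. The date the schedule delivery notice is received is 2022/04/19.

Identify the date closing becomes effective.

Adding 7 calendar days to 2022/04/19 gives 2022/04/26, which is the last day of the objection period.
The last day of the review period: 2022/04/26 + 91 days = 2022/07/26.
Adding 18 calendar days to 2022/07/26 gives 2022/08/13, which is the date closing becomes effective.

2022/08/13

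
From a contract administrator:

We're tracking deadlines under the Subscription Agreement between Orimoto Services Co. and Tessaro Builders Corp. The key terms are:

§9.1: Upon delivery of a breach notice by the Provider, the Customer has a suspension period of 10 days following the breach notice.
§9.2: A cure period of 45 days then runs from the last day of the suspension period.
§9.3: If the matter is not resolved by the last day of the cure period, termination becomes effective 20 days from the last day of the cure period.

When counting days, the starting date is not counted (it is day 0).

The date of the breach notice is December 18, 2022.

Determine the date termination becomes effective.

March 3, 2023

The last day of the suspension period: 10 calendar days after December 18, 2022 is December 28, 2022.
Adding 45 calendar days to December 28, 2022 gives February 11, 2023, which is the last day of the cure period.
Adding 20 calendar days to February 11, 2023 gives March 3, 2023, which is the date termination becomes effective.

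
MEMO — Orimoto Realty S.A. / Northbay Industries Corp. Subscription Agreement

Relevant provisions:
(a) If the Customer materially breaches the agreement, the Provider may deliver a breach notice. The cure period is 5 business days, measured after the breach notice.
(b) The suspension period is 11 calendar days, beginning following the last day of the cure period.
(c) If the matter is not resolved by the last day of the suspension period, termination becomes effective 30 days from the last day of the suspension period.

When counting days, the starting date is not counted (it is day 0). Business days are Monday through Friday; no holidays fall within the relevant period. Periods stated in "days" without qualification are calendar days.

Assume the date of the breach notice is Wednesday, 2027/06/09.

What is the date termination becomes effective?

2027/07/27

From Wednesday, 2027/06/09, 5 business days (Jun 10, Jun 11, Jun 14, Jun 15, Jun 16, skipping weekends) brings us to Wednesday, 2027/06/16, which is the last day of the cure period.
Adding 11 calendar days to 2027/06/16 gives 2027/06/27, which is the last day of the suspension period.
The date termination becomes effective: 2027/06/27 + 30 days = 2027/07/27.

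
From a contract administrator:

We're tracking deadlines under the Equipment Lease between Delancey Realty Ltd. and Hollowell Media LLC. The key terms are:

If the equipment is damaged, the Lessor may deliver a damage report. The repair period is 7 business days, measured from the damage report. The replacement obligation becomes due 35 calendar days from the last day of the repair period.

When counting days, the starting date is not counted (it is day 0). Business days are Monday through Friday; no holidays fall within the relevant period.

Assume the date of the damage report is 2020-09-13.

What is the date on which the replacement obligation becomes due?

From Sunday, 2020-09-13, 7 business days (Sep 14, Sep 15, Sep 16, Sep 17, Sep 18, Sep 21, Sep 22, skipping weekends) brings us to Tuesday, 2020-09-22, which is the last day of the repair period.
The date on which the replacement obligation becomes due: 2020-09-22 + 35 days = 2020-10-27.

2020-10-27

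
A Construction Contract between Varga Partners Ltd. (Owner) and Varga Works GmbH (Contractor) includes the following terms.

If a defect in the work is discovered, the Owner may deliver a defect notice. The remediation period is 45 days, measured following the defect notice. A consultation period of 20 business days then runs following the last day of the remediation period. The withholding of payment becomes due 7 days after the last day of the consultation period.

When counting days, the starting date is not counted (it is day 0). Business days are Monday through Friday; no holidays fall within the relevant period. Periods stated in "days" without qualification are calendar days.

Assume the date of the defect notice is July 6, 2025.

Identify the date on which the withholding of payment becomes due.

September 24, 2025

Adding 45 calendar days to July 6, 2025 gives August 20, 2025, which is the last day of the remediation period.
The last day of the consultation period: 20 business days after Wednesday, August 20, 2025, skipping weekends — Aug 21, Aug 22, Aug 25, Aug 26, …, Sep 15, Sep 16, Sep 17 — lands on Wednesday, September 17, 2025.
The date on which the withholding of payment becomes due: September 17, 2025 + 7 days = September 24, 2025.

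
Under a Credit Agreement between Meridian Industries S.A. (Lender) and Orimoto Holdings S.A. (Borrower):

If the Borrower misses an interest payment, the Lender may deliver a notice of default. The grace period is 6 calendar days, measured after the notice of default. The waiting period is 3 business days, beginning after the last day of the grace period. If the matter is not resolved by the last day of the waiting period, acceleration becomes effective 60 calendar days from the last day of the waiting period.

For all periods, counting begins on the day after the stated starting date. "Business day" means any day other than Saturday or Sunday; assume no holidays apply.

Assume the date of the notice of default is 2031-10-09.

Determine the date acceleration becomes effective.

The last day of the grace period: 2031-10-09 + 6 days = 2031-10-15.
The last day of the waiting period: 3 business days after Wednesday, 2031-10-15, skipping weekends — Oct 16, Oct 17, Oct 20 — lands on Monday, 2031-10-20.
The date acceleration becomes effective: 2031-10-20 + 60 days = 2031-12-19.

2031-12-19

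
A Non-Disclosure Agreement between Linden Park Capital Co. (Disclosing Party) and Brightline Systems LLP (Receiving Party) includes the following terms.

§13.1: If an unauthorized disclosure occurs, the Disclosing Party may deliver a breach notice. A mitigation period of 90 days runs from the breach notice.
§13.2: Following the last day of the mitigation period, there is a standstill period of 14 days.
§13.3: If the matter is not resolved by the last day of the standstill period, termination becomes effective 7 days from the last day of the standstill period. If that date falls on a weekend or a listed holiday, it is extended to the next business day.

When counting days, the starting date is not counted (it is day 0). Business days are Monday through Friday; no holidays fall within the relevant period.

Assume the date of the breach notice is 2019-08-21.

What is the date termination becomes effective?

Adding 90 calendar days to 2019-08-21 gives 2019-11-19, which is the last day of the mitigation period.
The last day of the standstill period: 2019-11-19 + 14 days = 2019-12-03.
Adding 7 calendar days to 2019-12-03 gives 2019-12-10, which is the date termination becomes effective. 2019-12-10 is a Tuesday, so no roll-forward applies.

2019-12-10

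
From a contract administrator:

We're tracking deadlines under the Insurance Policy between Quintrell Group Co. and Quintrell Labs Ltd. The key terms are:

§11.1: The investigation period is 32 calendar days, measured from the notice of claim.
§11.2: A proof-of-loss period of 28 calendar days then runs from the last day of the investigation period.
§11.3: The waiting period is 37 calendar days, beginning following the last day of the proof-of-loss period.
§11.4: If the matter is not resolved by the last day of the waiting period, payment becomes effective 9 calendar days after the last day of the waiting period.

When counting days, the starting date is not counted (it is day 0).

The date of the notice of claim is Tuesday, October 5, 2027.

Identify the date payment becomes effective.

January 19, 2028

The last day of the investigation period: 32 calendar days after October 5, 2027 is November 6, 2027.
Adding 28 calendar days to November 6, 2027 gives December 4, 2027, which is the last day of the proof-of-loss period.
The last day of the waiting period: 37 calendar days after December 4, 2027 is January 10, 2028.
The date payment becomes effective: 9 calendar days after January 10, 2028 is January 19, 2028.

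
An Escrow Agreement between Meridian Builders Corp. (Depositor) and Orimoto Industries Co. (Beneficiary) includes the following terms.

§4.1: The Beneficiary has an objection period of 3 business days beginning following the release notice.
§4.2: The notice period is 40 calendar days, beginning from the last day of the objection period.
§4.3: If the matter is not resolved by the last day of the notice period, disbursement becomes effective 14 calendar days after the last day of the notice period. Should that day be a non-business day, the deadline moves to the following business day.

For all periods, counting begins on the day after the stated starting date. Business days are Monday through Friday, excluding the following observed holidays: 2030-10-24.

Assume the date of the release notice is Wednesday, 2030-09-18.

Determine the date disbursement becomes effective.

2030-11-18

The last day of the objection period: 3 business days after Wednesday, 2030-09-18, skipping weekends — Sep 19, Sep 20, Sep 23 — lands on Monday, 2030-09-23.
The last day of the notice period: 40 calendar days after 2030-09-23 is 2030-11-02.
Adding 14 calendar days to 2030-11-02 gives 2030-11-16, which is the date disbursement becomes effective. That falls on a Saturday, so it rolls to the next business day, Monday, 2030-11-18.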